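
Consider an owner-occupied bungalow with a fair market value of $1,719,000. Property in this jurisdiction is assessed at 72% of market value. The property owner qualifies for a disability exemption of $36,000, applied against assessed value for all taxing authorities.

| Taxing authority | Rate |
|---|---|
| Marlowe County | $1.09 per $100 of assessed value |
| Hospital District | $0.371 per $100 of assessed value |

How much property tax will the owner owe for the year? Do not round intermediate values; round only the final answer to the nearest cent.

Assessed value = $1,719,000 × 0.72 = $1,237,680
Taxable value = $1,237,680 − $36,000 = $1,201,680
Marlowe County: $1,201,680 × 0.0109 = $13,098.312
Hospital District: $1,201,680 × 0.00371 = $4,458.2328
Total = $13,098.312 + $4,458.2328 = $17,556.5448

$17,556.54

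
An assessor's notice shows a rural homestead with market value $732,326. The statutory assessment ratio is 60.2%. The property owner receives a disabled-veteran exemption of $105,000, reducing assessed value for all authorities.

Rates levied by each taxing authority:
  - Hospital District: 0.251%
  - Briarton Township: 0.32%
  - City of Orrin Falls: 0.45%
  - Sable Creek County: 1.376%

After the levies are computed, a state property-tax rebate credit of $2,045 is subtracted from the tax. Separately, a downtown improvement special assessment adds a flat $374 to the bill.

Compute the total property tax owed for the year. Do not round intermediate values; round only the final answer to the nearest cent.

$6,379.57

Assessed value = $732,326 × 0.602 = $440,860.252
Taxable value = $440,860.252 − $105,000 = $335,860.252
Hospital District: $335,860.252 × 0.00251 = $843.00923252
Briarton Township: $335,860.252 × 0.0032 = $1,074.7528064
City of Orrin Falls: $335,860.252 × 0.0045 = $1,511.371134
Sable Creek County: $335,860.252 × 0.01376 = $4,621.43706752
Levies subtotal = $8,050.57024044
After credit = $8,050.57024044 − $2,045 = $6,005.57024044
Total = $6,005.57024044 + $374 = $6,379.57024044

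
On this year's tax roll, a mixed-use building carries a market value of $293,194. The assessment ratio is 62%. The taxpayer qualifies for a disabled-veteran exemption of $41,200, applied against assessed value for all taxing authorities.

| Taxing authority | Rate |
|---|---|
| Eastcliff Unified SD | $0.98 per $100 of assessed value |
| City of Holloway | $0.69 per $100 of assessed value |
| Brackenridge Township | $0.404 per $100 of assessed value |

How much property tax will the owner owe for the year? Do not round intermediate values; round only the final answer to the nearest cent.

$2,915.64

Assessed value = $293,194 × 0.62 = $181,780.28
Taxable value = $181,780.28 − $41,200 = $140,580.28
Eastcliff Unified SD: $140,580.28 × 0.0098 = $1,377.686744
City of Holloway: $140,580.28 × 0.0069 = $970.003932
Brackenridge Township: $140,580.28 × 0.00404 = $567.9443312
Total = $1,377.686744 + $970.003932 + $567.9443312 = $2,915.6350072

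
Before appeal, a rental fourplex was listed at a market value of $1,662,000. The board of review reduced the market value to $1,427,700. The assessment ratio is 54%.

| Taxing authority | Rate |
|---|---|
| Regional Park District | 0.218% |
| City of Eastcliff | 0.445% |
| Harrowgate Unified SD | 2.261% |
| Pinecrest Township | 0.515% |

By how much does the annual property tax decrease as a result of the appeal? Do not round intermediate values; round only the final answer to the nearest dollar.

Old assessed value = $1,662,000 × 0.54 = $897,480
New assessed value = $1,427,700 × 0.54 = $770,958
Combined rate = 0.00218 + 0.00445 + 0.02261 + 0.00515 = 0.03439
Old tax = $897,480 × 0.03439 = $30,864.3372
New tax = $770,958 × 0.03439 = $26,513.24562
Reduction = $30,864.3372 − $26,513.24562 = $4,351.09158

$4,351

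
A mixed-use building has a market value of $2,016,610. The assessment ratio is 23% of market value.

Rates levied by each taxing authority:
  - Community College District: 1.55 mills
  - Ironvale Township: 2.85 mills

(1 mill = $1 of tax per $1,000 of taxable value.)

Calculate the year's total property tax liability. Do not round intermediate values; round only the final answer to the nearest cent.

Assessed value = $2,016,610 × 0.23 = $463,820.3
Community College District: $463,820.3 × 0.00155 = $718.921465
Ironvale Township: $463,820.3 × 0.00285 = $1,321.887855
Total = $718.921465 + $1,321.887855 = $2,040.80932

$2,040.81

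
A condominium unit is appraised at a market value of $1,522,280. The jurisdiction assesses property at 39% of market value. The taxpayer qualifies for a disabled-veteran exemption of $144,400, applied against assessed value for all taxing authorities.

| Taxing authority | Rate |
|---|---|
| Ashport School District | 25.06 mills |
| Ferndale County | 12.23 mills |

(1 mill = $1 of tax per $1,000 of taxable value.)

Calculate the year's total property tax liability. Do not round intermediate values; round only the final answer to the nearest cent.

$16,753.99

Assessed value = $1,522,280 × 0.39 = $593,689.2
Taxable value = $593,689.2 − $144,400 = $449,289.2
Ashport School District: $449,289.2 × 0.02506 = $11,259.187352
Ferndale County: $449,289.2 × 0.01223 = $5,494.806916
Total = $11,259.187352 + $5,494.806916 = $16,753.994268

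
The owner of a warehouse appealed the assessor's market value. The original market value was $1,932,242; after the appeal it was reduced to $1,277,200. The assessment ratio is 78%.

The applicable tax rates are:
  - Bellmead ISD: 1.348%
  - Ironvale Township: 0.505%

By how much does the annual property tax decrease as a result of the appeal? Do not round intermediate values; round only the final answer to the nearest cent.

Old assessed value = $1,932,242 × 0.78 = $1,507,148.76
New assessed value = $1,277,200 × 0.78 = $996,216
Combined rate = 0.01348 + 0.00505 = 0.01853
Old tax = $1,507,148.76 × 0.01853 = $27,927.4665228
New tax = $996,216 × 0.01853 = $18,459.88248
Reduction = $27,927.4665228 − $18,459.88248 = $9,467.5840428

$9,467.58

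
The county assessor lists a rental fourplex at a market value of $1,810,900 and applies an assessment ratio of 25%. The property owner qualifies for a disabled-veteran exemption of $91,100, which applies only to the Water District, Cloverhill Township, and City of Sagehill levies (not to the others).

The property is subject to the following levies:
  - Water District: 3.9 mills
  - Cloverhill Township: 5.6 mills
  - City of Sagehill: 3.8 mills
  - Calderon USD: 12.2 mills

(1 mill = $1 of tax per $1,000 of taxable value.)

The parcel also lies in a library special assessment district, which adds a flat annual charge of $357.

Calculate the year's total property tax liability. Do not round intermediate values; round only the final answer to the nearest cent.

$10,689.86

Assessed value = $1,810,900 × 0.25 = $452,725
Water District: ($452,725 − $91,100) × 0.0039 = $361,625 × 0.0039 = $1,410.3375
Cloverhill Township: ($452,725 − $91,100) × 0.0056 = $361,625 × 0.0056 = $2,025.1
City of Sagehill: ($452,725 − $91,100) × 0.0038 = $361,625 × 0.0038 = $1,374.175
Calderon USD: $452,725 × 0.0122 = $5,523.245
Levies subtotal = $10,332.8575
Total = $10,332.8575 + $357 = $10,689.8575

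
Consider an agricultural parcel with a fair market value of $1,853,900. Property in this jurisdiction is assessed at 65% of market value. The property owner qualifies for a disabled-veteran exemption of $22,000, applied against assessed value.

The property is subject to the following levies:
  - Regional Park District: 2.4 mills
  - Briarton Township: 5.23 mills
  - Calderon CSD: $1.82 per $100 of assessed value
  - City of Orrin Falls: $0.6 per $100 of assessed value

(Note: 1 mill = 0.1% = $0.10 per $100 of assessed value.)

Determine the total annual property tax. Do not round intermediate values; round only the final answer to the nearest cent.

Assessed value = $1,853,900 × 0.65 = $1,205,035
Taxable value = $1,205,035 − $22,000 = $1,183,035
Regional Park District: $1,183,035 × 0.0024 = $2,839.284
Briarton Township: $1,183,035 × 0.00523 = $6,187.27305
Calderon CSD: $1,183,035 × 0.0182 = $21,531.237
City of Orrin Falls: $1,183,035 × 0.006 = $7,098.21
Total = $37,656.00405

$37,656.00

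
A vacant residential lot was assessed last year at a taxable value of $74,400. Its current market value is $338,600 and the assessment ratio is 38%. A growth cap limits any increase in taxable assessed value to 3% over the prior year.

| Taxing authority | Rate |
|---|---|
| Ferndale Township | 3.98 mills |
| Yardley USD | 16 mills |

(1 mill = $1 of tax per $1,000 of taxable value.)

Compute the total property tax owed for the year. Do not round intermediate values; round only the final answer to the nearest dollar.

$1,531

Uncapped assessed value = $338,600 × 0.38 = $128,668
Cap limit = $74,400 × 1.03 = $76,632
Taxable assessed value = min($128,668, $76,632) = $76,632 (cap binds)
Ferndale Township: $76,632 × 0.00398 = $304.99536
Yardley USD: $76,632 × 0.016 = $1,226.112
Total = $1,531.10736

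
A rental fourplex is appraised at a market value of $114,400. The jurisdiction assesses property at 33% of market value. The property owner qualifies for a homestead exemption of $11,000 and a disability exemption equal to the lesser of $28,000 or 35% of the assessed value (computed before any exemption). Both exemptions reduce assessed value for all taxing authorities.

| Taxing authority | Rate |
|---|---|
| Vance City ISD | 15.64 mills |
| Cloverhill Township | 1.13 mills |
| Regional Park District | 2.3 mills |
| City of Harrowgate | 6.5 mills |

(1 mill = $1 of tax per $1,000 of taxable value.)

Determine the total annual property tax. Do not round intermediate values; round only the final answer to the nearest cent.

$346.19

Assessed value = $114,400 × 0.33 = $37,752
Disability exemption = min($28,000, 35% × $37,752) = min($28,000, $13,213.2) = $13,213.2 (percentage binds)
Taxable value = $37,752 − $11,000 − $13,213.2 = $13,538.8
Vance City ISD: $13,538.8 × 0.01564 = $211.746832
Cloverhill Township: $13,538.8 × 0.00113 = $15.298844
Regional Park District: $13,538.8 × 0.0023 = $31.13924
City of Harrowgate: $13,538.8 × 0.0065 = $88.0022
Total = $346.187116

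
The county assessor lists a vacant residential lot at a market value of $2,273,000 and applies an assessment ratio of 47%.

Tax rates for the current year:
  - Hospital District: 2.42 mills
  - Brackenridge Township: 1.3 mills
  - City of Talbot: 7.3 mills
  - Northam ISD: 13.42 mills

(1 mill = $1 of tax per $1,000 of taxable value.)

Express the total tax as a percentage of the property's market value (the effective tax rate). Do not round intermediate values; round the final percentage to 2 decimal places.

Assessed value = $2,273,000 × 0.47 = $1,068,310
Hospital District: $1,068,310 × 0.00242 = $2,585.3102
Brackenridge Township: $1,068,310 × 0.0013 = $1,388.803
City of Talbot: $1,068,310 × 0.0073 = $7,798.663
Northam ISD: $1,068,310 × 0.01342 = $14,336.7202
Total tax = $26,109.4964
Effective rate = $26,109.4964 ÷ $2,273,000 = 1.15% of market value

1.15%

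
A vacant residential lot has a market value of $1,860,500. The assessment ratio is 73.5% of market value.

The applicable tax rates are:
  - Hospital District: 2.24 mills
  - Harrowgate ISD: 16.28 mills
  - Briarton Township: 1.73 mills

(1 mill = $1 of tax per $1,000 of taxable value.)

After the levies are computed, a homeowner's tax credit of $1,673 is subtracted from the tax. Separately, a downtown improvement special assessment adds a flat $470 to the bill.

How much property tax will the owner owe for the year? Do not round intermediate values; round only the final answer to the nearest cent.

$26,488.22

Assessed value = $1,860,500 × 0.735 = $1,367,467.5
Hospital District: $1,367,467.5 × 0.00224 = $3,063.1272
Harrowgate ISD: $1,367,467.5 × 0.01628 = $22,262.3709
Briarton Township: $1,367,467.5 × 0.00173 = $2,365.718775
Levies subtotal = $27,691.216875
After credit = $27,691.216875 − $1,673 = $26,018.216875
Total = $26,018.216875 + $470 = $26,488.216875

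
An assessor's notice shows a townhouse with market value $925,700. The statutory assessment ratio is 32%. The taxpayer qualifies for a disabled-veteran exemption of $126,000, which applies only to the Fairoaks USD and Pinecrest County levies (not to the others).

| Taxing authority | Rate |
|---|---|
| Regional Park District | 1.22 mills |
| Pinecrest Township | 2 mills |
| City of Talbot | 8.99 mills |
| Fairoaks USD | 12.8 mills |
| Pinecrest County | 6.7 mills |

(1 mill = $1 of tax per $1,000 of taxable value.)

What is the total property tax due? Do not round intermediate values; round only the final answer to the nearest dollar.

$6,936

Assessed value = $925,700 × 0.32 = $296,224
Regional Park District: $296,224 × 0.00122 = $361.39328
Pinecrest Township: $296,224 × 0.002 = $592.448
City of Talbot: $296,224 × 0.00899 = $2,663.05376
Fairoaks USD: ($296,224 − $126,000) × 0.0128 = $170,224 × 0.0128 = $2,178.8672
Pinecrest County: ($296,224 − $126,000) × 0.0067 = $170,224 × 0.0067 = $1,140.5008
Total = $6,936.26304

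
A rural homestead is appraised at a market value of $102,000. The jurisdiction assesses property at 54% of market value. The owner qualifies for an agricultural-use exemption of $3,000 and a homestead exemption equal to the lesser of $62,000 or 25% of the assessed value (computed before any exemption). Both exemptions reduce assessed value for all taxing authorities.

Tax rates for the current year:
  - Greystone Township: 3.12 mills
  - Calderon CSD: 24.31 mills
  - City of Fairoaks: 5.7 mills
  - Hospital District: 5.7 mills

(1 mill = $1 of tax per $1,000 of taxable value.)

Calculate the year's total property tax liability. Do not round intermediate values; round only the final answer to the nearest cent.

Assessed value = $102,000 × 0.54 = $55,080
Homestead exemption = min($62,000, 25% × $55,080) = min($62,000, $13,770) = $13,770 (percentage binds)
Taxable value = $55,080 − $3,000 − $13,770 = $38,310
Greystone Township: $38,310 × 0.00312 = $119.5272
Calderon CSD: $38,310 × 0.02431 = $931.3161
City of Fairoaks: $38,310 × 0.0057 = $218.367
Hospital District: $38,310 × 0.0057 = $218.367
Total = $1,487.5773

$1,487.58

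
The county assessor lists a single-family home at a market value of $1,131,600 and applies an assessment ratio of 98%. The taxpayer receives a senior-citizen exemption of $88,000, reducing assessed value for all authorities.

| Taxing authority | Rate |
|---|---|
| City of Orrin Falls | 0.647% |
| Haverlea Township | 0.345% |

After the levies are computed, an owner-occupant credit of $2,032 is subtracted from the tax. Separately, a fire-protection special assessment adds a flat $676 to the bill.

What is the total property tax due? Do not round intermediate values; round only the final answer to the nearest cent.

Assessed value = $1,131,600 × 0.98 = $1,108,968
Taxable value = $1,108,968 − $88,000 = $1,020,968
City of Orrin Falls: $1,020,968 × 0.00647 = $6,605.66296
Haverlea Township: $1,020,968 × 0.00345 = $3,522.3396
Levies subtotal = $10,128.00256
After credit = $10,128.00256 − $2,032 = $8,096.00256
Total = $8,096.00256 + $676 = $8,772.00256

$8,772.00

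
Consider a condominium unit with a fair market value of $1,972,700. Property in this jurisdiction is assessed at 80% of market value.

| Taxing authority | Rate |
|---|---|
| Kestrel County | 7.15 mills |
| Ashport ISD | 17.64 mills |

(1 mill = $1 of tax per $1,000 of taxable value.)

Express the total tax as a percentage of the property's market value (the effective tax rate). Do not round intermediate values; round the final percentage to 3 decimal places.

Assessed value = $1,972,700 × 0.8 = $1,578,160
Kestrel County: $1,578,160 × 0.00715 = $11,283.844
Ashport ISD: $1,578,160 × 0.01764 = $27,838.7424
Total tax = $39,122.5864
Effective rate = $39,122.5864 ÷ $1,972,700 = 1.983% of market value

1.983%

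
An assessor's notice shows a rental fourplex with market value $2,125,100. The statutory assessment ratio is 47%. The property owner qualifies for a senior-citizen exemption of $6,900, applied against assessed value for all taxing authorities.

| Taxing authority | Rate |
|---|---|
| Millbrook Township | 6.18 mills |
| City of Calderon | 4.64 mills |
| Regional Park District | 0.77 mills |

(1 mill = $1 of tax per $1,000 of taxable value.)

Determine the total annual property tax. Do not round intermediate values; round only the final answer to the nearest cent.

Assessed value = $2,125,100 × 0.47 = $998,797
Taxable value = $998,797 − $6,900 = $991,897
Millbrook Township: $991,897 × 0.00618 = $6,129.92346
City of Calderon: $991,897 × 0.00464 = $4,602.40208
Regional Park District: $991,897 × 0.00077 = $763.76069
Total = $6,129.92346 + $4,602.40208 + $763.76069 = $11,496.08623

$11,496.09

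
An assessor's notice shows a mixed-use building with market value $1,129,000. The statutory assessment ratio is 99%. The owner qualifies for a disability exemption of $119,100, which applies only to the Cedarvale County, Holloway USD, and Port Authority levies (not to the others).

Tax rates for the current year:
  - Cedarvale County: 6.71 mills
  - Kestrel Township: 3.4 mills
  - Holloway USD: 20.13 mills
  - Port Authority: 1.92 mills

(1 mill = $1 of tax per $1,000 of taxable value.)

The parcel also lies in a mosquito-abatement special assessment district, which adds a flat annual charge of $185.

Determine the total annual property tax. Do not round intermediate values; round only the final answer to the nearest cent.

Assessed value = $1,129,000 × 0.99 = $1,117,710
Cedarvale County: ($1,117,710 − $119,100) × 0.00671 = $998,610 × 0.00671 = $6,700.6731
Kestrel Township: $1,117,710 × 0.0034 = $3,800.214
Holloway USD: ($1,117,710 − $119,100) × 0.02013 = $998,610 × 0.02013 = $20,102.0193
Port Authority: ($1,117,710 − $119,100) × 0.00192 = $998,610 × 0.00192 = $1,917.3312
Levies subtotal = $32,520.2376
Total = $32,520.2376 + $185 = $32,705.2376

$32,705.24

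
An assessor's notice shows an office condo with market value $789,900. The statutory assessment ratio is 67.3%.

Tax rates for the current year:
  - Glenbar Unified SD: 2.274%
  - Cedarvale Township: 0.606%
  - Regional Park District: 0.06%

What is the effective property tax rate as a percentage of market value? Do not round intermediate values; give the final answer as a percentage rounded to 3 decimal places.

1.979%

Assessed value = $789,900 × 0.673 = $531,602.7
Glenbar Unified SD: $531,602.7 × 0.02274 = $12,088.645398
Cedarvale Township: $531,602.7 × 0.00606 = $3,221.512362
Regional Park District: $531,602.7 × 0.0006 = $318.96162
Total tax = $15,629.11938
Effective rate = $15,629.11938 ÷ $789,900 = 1.979% of market value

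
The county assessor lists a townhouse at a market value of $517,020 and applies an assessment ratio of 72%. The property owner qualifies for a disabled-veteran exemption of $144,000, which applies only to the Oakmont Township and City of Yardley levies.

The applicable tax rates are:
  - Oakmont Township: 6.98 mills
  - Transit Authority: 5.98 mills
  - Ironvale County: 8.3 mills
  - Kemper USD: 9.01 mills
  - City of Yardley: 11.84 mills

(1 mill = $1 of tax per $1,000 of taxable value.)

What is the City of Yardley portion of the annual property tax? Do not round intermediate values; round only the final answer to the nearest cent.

$2,702.53

Assessed value = $517,020 × 0.72 = $372,254.4
City of Yardley taxable value = $372,254.4 − $144,000 = $228,254.4
City of Yardley levy = $228,254.4 × 0.01184 = $2,702.532096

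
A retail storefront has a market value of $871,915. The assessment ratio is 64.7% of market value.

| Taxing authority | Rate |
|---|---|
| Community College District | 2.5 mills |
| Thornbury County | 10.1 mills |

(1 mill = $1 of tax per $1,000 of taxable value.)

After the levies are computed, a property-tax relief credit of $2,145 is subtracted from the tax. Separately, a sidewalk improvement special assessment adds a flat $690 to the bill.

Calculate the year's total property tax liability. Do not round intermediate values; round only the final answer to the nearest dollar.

Assessed value = $871,915 × 0.647 = $564,129.005
Community College District: $564,129.005 × 0.0025 = $1,410.3225125
Thornbury County: $564,129.005 × 0.0101 = $5,697.7029505
Levies subtotal = $7,108.025463
After credit = $7,108.025463 − $2,145 = $4,963.025463
Total = $4,963.025463 + $690 = $5,653.025463

$5,653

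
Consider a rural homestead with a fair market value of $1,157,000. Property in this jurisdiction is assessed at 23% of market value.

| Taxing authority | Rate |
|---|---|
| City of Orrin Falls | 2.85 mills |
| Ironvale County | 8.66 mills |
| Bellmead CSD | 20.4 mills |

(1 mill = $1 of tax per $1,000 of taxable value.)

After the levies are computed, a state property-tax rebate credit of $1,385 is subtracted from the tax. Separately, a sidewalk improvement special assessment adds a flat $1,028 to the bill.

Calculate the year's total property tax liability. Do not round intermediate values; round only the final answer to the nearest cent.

Assessed value = $1,157,000 × 0.23 = $266,110
City of Orrin Falls: $266,110 × 0.00285 = $758.4135
Ironvale County: $266,110 × 0.00866 = $2,304.5126
Bellmead CSD: $266,110 × 0.0204 = $5,428.644
Levies subtotal = $8,491.5701
After credit = $8,491.5701 − $1,385 = $7,106.5701
Total = $7,106.5701 + $1,028 = $8,134.5701

$8,134.57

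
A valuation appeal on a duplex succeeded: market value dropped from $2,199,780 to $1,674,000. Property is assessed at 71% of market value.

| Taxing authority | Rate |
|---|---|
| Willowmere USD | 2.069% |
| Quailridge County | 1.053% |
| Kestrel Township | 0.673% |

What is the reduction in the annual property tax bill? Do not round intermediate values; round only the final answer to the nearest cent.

Old assessed value = $2,199,780 × 0.71 = $1,561,843.8
New assessed value = $1,674,000 × 0.71 = $1,188,540
Combined rate = 0.02069 + 0.01053 + 0.00673 = 0.03795
Old tax = $1,561,843.8 × 0.03795 = $59,271.97221
New tax = $1,188,540 × 0.03795 = $45,105.093
Reduction = $59,271.97221 − $45,105.093 = $14,166.87921

$14,166.88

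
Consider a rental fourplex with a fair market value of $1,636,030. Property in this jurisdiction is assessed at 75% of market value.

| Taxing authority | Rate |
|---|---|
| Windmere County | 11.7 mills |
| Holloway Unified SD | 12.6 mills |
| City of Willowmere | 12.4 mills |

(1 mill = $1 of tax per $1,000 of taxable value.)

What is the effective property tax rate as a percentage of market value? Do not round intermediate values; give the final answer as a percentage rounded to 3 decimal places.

Assessed value = $1,636,030 × 0.75 = $1,227,022.5
Windmere County: $1,227,022.5 × 0.0117 = $14,356.16325
Holloway Unified SD: $1,227,022.5 × 0.0126 = $15,460.4835
City of Willowmere: $1,227,022.5 × 0.0124 = $15,215.079
Total tax = $45,031.72575
Effective rate = $45,031.72575 ÷ $1,636,030 = 2.753% of market value

2.753%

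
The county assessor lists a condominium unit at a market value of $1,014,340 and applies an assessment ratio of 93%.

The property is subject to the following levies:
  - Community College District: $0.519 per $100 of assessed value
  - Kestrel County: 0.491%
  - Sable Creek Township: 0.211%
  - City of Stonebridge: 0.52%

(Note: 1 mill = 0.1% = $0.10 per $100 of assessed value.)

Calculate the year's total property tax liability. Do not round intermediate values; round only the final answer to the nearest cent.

$16,423.48

Assessed value = $1,014,340 × 0.93 = $943,336.2
Community College District: $943,336.2 × 0.00519 = $4,895.914878
Kestrel County: $943,336.2 × 0.00491 = $4,631.780742
Sable Creek Township: $943,336.2 × 0.00211 = $1,990.439382
City of Stonebridge: $943,336.2 × 0.0052 = $4,905.34824
Total = $16,423.483242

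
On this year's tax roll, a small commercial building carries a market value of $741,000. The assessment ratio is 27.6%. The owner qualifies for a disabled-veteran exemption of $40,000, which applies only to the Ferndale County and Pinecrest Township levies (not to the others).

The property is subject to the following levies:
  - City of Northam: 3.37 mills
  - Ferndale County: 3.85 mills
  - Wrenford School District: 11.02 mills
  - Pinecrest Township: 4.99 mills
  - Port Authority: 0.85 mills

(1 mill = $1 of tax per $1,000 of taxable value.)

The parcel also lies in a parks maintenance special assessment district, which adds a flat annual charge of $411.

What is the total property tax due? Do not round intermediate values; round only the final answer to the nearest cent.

$4,982.15

Assessed value = $741,000 × 0.276 = $204,516
City of Northam: $204,516 × 0.00337 = $689.21892
Ferndale County: ($204,516 − $40,000) × 0.00385 = $164,516 × 0.00385 = $633.3866
Wrenford School District: $204,516 × 0.01102 = $2,253.76632
Pinecrest Township: ($204,516 − $40,000) × 0.00499 = $164,516 × 0.00499 = $820.93484
Port Authority: $204,516 × 0.00085 = $173.8386
Levies subtotal = $4,571.14528
Total = $4,571.14528 + $411 = $4,982.14528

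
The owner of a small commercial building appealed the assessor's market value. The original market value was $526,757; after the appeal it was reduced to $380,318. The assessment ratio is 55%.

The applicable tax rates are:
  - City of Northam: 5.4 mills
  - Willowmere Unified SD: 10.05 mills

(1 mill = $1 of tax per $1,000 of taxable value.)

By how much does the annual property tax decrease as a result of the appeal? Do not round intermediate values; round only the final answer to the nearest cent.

$1,244.37

Old assessed value = $526,757 × 0.55 = $289,716.35
New assessed value = $380,318 × 0.55 = $209,174.9
Combined rate = 0.0054 + 0.01005 = 0.01545
Old tax = $289,716.35 × 0.01545 = $4,476.1176075
New tax = $209,174.9 × 0.01545 = $3,231.752205
Reduction = $4,476.1176075 − $3,231.752205 = $1,244.3654025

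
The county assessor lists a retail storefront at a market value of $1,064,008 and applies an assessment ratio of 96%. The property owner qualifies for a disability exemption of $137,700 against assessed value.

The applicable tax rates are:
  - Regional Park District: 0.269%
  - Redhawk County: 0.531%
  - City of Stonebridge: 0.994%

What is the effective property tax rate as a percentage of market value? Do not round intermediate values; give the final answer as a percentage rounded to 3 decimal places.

1.490%

Assessed value = $1,064,008 × 0.96 = $1,021,447.68
Taxable value = $1,021,447.68 − $137,700 = $883,747.68
Regional Park District: $883,747.68 × 0.00269 = $2,377.2812592
Redhawk County: $883,747.68 × 0.00531 = $4,692.7001808
City of Stonebridge: $883,747.68 × 0.00994 = $8,784.4519392
Total tax = $15,854.4333792
Effective rate = $15,854.4333792 ÷ $1,064,008 = 1.490% of market value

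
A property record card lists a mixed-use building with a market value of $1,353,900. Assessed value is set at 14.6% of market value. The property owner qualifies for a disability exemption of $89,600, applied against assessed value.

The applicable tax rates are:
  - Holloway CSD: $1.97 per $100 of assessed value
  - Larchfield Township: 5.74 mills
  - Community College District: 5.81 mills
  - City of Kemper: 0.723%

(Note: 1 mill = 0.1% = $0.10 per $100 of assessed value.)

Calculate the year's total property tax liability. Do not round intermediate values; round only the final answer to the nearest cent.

Assessed value = $1,353,900 × 0.146 = $197,669.4
Taxable value = $197,669.4 − $89,600 = $108,069.4
Holloway CSD: $108,069.4 × 0.0197 = $2,128.96718
Larchfield Township: $108,069.4 × 0.00574 = $620.318356
Community College District: $108,069.4 × 0.00581 = $627.883214
City of Kemper: $108,069.4 × 0.00723 = $781.341762
Total = $4,158.510512

$4,158.51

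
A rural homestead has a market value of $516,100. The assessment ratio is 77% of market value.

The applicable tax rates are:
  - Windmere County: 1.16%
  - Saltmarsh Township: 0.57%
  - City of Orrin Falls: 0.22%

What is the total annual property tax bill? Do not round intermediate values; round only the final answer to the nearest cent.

Assessed value = $516,100 × 0.77 = $397,397
Windmere County: $397,397 × 0.0116 = $4,609.8052
Saltmarsh Township: $397,397 × 0.0057 = $2,265.1629
City of Orrin Falls: $397,397 × 0.0022 = $874.2734
Total = $4,609.8052 + $2,265.1629 + $874.2734 = $7,749.2415

$7,749.24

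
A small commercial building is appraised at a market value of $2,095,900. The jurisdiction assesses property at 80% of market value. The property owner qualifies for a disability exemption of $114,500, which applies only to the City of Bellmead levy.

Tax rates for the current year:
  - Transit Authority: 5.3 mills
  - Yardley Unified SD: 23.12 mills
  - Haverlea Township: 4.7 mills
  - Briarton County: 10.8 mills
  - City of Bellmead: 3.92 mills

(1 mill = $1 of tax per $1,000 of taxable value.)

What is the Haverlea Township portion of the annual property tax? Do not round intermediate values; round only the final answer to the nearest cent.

Assessed value = $2,095,900 × 0.8 = $1,676,720
Haverlea Township taxable value = $1,676,720 (exemption does not apply)
Haverlea Township levy = $1,676,720 × 0.0047 = $7,880.584

$7,880.58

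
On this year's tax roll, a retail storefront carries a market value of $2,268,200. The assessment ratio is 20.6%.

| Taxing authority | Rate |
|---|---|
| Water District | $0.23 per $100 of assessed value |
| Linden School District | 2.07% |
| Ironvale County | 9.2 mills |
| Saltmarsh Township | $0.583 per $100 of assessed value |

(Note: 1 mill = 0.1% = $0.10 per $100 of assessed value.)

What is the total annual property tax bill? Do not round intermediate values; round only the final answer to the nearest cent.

$17,769.49

Assessed value = $2,268,200 × 0.206 = $467,249.2
Water District: $467,249.2 × 0.0023 = $1,074.67316
Linden School District: $467,249.2 × 0.0207 = $9,672.05844
Ironvale County: $467,249.2 × 0.0092 = $4,298.69264
Saltmarsh Township: $467,249.2 × 0.00583 = $2,724.062836
Total = $17,769.487076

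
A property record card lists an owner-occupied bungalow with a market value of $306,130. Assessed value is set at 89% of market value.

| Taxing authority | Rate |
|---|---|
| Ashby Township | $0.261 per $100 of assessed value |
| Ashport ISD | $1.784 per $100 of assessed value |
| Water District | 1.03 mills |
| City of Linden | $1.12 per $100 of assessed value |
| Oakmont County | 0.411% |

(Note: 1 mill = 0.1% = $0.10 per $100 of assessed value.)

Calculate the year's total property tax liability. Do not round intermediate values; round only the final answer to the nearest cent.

$10,023.65

Assessed value = $306,130 × 0.89 = $272,455.7
Ashby Township: $272,455.7 × 0.00261 = $711.109377
Ashport ISD: $272,455.7 × 0.01784 = $4,860.609688
Water District: $272,455.7 × 0.00103 = $280.629371
City of Linden: $272,455.7 × 0.0112 = $3,051.50384
Oakmont County: $272,455.7 × 0.00411 = $1,119.792927
Total = $10,023.645203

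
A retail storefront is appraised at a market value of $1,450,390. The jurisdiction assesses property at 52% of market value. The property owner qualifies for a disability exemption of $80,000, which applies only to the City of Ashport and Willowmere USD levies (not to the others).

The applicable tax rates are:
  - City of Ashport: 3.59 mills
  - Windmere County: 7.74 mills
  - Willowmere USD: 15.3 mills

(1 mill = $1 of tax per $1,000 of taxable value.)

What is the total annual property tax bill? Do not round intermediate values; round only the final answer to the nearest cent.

Assessed value = $1,450,390 × 0.52 = $754,202.8
City of Ashport: ($754,202.8 − $80,000) × 0.00359 = $674,202.8 × 0.00359 = $2,420.388052
Windmere County: $754,202.8 × 0.00774 = $5,837.529672
Willowmere USD: ($754,202.8 − $80,000) × 0.0153 = $674,202.8 × 0.0153 = $10,315.30284
Total = $18,573.220564

$18,573.22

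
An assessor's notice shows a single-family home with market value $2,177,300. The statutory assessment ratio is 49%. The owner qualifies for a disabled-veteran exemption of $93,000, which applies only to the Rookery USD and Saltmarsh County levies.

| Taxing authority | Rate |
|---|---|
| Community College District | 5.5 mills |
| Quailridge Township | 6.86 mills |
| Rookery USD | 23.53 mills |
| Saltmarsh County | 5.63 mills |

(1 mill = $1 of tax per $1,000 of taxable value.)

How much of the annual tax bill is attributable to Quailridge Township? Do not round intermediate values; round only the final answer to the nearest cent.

Assessed value = $2,177,300 × 0.49 = $1,066,877
Quailridge Township taxable value = $1,066,877 (exemption does not apply)
Quailridge Township levy = $1,066,877 × 0.00686 = $7,318.77622

$7,318.78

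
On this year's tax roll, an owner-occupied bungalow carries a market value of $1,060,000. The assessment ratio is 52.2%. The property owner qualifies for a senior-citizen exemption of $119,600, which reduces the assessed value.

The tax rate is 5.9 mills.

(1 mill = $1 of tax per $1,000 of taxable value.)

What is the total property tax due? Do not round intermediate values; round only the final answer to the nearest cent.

$2,558.95

Assessed value = $1,060,000 × 0.522 = $553,320
Taxable value = $553,320 − $119,600 = $433,720
Tax = $433,720 × 0.0059 = $2,558.948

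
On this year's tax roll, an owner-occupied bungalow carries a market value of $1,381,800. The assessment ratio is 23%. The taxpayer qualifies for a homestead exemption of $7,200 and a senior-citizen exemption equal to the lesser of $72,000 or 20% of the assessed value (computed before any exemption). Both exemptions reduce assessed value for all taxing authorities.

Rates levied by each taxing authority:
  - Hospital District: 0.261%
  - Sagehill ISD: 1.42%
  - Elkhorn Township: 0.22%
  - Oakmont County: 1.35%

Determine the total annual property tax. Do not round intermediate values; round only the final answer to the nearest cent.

Assessed value = $1,381,800 × 0.23 = $317,814
Senior-citizen exemption = min($72,000, 20% × $317,814) = min($72,000, $63,562.8) = $63,562.8 (percentage binds)
Taxable value = $317,814 − $7,200 − $63,562.8 = $247,051.2
Hospital District: $247,051.2 × 0.00261 = $644.803632
Sagehill ISD: $247,051.2 × 0.0142 = $3,508.12704
Elkhorn Township: $247,051.2 × 0.0022 = $543.51264
Oakmont County: $247,051.2 × 0.0135 = $3,335.1912
Total = $8,031.634512

$8,031.63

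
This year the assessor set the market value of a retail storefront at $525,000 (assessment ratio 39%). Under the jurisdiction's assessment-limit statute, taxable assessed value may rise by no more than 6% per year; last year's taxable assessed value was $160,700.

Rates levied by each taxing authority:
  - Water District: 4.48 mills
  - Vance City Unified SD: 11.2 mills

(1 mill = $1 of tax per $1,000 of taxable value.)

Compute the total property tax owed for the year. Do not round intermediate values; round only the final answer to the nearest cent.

$2,670.96

Uncapped assessed value = $525,000 × 0.39 = $204,750
Cap limit = $160,700 × 1.06 = $170,342
Taxable assessed value = min($204,750, $170,342) = $170,342 (cap binds)
Water District: $170,342 × 0.00448 = $763.13216
Vance City Unified SD: $170,342 × 0.0112 = $1,907.8304
Total = $2,670.96256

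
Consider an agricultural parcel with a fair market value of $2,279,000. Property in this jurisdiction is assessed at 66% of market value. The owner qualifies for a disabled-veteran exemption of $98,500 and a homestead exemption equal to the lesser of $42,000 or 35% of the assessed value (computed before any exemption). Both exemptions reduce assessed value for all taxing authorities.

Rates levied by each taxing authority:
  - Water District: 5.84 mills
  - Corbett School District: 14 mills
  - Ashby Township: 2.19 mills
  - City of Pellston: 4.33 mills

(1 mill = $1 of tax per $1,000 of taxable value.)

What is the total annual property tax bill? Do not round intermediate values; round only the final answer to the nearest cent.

Assessed value = $2,279,000 × 0.66 = $1,504,140
Homestead exemption = min($42,000, 35% × $1,504,140) = min($42,000, $526,449) = $42,000 (dollar cap binds)
Taxable value = $1,504,140 − $98,500 − $42,000 = $1,363,640
Water District: $1,363,640 × 0.00584 = $7,963.6576
Corbett School District: $1,363,640 × 0.014 = $19,090.96
Ashby Township: $1,363,640 × 0.00219 = $2,986.3716
City of Pellston: $1,363,640 × 0.00433 = $5,904.5612
Total = $35,945.5504

$35,945.55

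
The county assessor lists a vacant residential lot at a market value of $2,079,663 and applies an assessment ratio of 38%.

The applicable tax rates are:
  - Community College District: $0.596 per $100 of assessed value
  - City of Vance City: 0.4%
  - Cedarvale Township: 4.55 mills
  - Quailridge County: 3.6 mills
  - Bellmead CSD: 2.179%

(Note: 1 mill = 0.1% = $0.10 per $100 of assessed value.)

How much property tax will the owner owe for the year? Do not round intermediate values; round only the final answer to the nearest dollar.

Assessed value = $2,079,663 × 0.38 = $790,271.94
Community College District: $790,271.94 × 0.00596 = $4,710.0207624
City of Vance City: $790,271.94 × 0.004 = $3,161.08776
Cedarvale Township: $790,271.94 × 0.00455 = $3,595.737327
Quailridge County: $790,271.94 × 0.0036 = $2,844.978984
Bellmead CSD: $790,271.94 × 0.02179 = $17,220.0255726
Total = $31,531.850406

$31,532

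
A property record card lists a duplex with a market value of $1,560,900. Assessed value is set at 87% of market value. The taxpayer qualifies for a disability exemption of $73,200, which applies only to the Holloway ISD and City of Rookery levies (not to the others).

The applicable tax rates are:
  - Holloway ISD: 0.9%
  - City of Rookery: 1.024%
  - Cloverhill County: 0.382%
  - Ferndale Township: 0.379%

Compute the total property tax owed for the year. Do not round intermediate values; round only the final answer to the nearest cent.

$35,053.48

Assessed value = $1,560,900 × 0.87 = $1,357,983
Holloway ISD: ($1,357,983 − $73,200) × 0.009 = $1,284,783 × 0.009 = $11,563.047
City of Rookery: ($1,357,983 − $73,200) × 0.01024 = $1,284,783 × 0.01024 = $13,156.17792
Cloverhill County: $1,357,983 × 0.00382 = $5,187.49506
Ferndale Township: $1,357,983 × 0.00379 = $5,146.75557
Total = $35,053.47555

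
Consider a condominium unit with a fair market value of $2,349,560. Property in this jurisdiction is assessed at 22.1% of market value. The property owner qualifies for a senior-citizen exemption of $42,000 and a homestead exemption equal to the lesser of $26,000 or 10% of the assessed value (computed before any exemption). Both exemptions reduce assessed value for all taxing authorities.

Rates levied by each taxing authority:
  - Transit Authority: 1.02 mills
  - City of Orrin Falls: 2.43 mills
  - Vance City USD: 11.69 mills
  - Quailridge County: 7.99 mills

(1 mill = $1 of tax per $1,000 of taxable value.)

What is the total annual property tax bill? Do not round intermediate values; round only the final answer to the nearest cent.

$10,437.48

Assessed value = $2,349,560 × 0.221 = $519,252.76
Homestead exemption = min($26,000, 10% × $519,252.76) = min($26,000, $51,925.276) = $26,000 (dollar cap binds)
Taxable value = $519,252.76 − $42,000 − $26,000 = $451,252.76
Transit Authority: $451,252.76 × 0.00102 = $460.2778152
City of Orrin Falls: $451,252.76 × 0.00243 = $1,096.5442068
Vance City USD: $451,252.76 × 0.01169 = $5,275.1447644
Quailridge County: $451,252.76 × 0.00799 = $3,605.5095524
Total = $10,437.4763388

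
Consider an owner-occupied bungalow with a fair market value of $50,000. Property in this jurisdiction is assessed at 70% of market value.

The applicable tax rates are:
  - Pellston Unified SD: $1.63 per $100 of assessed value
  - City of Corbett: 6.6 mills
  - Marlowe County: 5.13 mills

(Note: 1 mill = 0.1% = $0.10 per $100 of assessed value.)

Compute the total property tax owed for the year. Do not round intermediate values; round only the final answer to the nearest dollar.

Assessed value = $50,000 × 0.7 = $35,000
Pellston Unified SD: $35,000 × 0.0163 = $570.5
City of Corbett: $35,000 × 0.0066 = $231
Marlowe County: $35,000 × 0.00513 = $179.55
Total = $981.05

$981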